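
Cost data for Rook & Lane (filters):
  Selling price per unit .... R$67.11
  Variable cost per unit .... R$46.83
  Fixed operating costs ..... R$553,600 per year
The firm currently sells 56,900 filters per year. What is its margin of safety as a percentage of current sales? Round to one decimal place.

52.0%

Each unit contributes R$67.11 − R$46.83 = R$20.28. Break-even units = R$553,600 ÷ R$20.28 = 27,297.83; break-even revenue = 27,297.83 × R$67.11 = R$1,831,957.40.
Actual sales revenue = 56,900 × R$67.11 = R$3,818,559.00.
Margin of safety = (R$3,818,559.00 − R$1,831,957.40) ÷ R$3,818,559.00 = 52.0%.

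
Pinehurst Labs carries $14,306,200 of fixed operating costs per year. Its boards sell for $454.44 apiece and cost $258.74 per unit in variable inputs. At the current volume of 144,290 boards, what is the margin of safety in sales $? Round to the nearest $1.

Unit CM = price − variable cost = $454.44 − $258.74 = $195.70. Break-even units = $14,306,200 ÷ $195.70 = 73,102.71; break-even revenue = 73,102.71 × $454.44 = $33,220,794.73.
Actual sales revenue = 144,290 × $454.44 = $65,571,147.60.
Margin of safety = $65,571,147.60 − $33,220,794.73 = $32,350,353.

$32,350,353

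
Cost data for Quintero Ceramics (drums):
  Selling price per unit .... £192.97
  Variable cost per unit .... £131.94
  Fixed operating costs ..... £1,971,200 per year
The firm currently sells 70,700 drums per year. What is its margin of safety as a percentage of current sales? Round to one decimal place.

54.3%

Unit CM = price − variable cost = £192.97 − £131.94 = £61.03. Break-even units = £1,971,200 ÷ £61.03 = 32,298.87; break-even revenue = 32,298.87 × £192.97 = £6,232,712.83.
Actual sales revenue = 70,700 × £192.97 = £13,642,979.00.
Margin of safety = (£13,642,979.00 − £6,232,712.83) ÷ £13,642,979.00 = 54.3%.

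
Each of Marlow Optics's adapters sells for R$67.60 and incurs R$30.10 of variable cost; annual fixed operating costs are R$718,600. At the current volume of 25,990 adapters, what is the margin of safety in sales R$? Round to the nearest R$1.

R$461,528

Each unit contributes R$67.60 − R$30.10 = R$37.50. Break-even units = R$718,600 ÷ R$37.50 = 19,162.67; break-even revenue = 19,162.67 × R$67.60 = R$1,295,396.27.
Actual sales revenue = 25,990 × R$67.60 = R$1,756,924.00.
Margin of safety = R$1,756,924.00 − R$1,295,396.27 = R$461,528.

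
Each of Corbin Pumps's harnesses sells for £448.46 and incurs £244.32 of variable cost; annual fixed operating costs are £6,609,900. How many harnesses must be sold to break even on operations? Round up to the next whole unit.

Contribution margin per unit = £448.46 − £244.32 = £204.14.
Break-even volume = fixed costs ÷ CM per unit = £6,609,900 ÷ £204.14 = 32,379.25, so 32,380 harnesses.

32,380 harnesses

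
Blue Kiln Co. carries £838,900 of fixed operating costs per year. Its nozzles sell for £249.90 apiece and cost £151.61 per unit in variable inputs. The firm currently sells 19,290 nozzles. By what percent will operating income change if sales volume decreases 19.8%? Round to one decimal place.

Total contribution margin = 19,290 × £98.29 = £1,896,014.10.
Operating income = contribution − fixed costs = £1,896,014.10 − £838,900 = £1,057,114.10.
So DOL = total CM / EBIT = £1,896,014.10 / £1,057,114.10 = 1.7936.
%ΔEBIT = DOL × %ΔSales = 1.7936 × -19.8% = -35.5%.

-35.5%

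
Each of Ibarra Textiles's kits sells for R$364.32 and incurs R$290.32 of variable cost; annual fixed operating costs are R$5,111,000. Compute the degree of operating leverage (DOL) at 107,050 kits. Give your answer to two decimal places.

Contribution at this volume is 107,050 × R$74.00 = R$7,921,700.00.
EBIT = R$7,921,700.00 − R$5,111,000 = R$2,810,700.00.
DOL = contribution ÷ EBIT = R$7,921,700.00 ÷ R$2,810,700.00 = 2.8184.

2.82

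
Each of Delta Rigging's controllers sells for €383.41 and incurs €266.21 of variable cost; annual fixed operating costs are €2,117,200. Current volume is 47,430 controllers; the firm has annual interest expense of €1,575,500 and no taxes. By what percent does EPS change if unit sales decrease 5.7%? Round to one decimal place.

Contribution at this volume is 47,430 × €117.20 = €5,558,796.00.
EBIT = €5,558,796.00 − €2,117,200 = €3,441,596.00.
After interest of €1,575,500.00, pre-tax earnings = €1,866,096.00.
DCL = total CM / (EBIT − I) = €5,558,796.00 / €1,866,096.00 = 2.9788.
EPS therefore changes by 2.9788 × (-5.7%) = -17.0%.

-17.0%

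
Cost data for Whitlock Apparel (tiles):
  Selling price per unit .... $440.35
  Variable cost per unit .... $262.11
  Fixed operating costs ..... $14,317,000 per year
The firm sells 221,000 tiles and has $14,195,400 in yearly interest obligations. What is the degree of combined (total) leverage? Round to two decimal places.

At 221,000 units, contribution = 221,000 × $178.24 = $39,391,040.00.
Operating income = contribution − fixed costs = $39,391,040.00 − $14,317,000 = $25,074,040.00. Interest = $14,195,400.00, so EBIT − I = $10,878,640.00.
DCL = contribution ÷ (EBIT − I) = $39,391,040.00 ÷ $10,878,640.00 = 3.6210.

3.62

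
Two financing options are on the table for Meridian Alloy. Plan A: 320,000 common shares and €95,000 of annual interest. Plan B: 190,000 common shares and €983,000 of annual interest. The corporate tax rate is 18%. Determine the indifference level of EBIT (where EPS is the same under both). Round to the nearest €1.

Set EPS_A = EPS_B: (EBIT − €95,000)(1 − 0.18) ÷ 320,000 = (EBIT − €983,000)(1 − 0.18) ÷ 190,000.
The (1 − t) factor cancels: (EBIT − 95,000) × 190,000 = (EBIT − 983,000) × 320,000.
EBIT × (320,000 − 190,000) = 983,000 × 320,000 − 95,000 × 190,000 = 296,510,000,000, so EBIT = 296,510,000,000 ÷ 130,000 = 2,280,846.15.

€2,280,846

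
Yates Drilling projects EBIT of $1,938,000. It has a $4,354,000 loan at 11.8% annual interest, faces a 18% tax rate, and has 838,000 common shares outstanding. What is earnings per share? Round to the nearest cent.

$1.39

Pre-tax income = $1,938,000 − $513,772.00 = $1,424,228.00.
After tax at 18%: net income = $1,424,228.00 × 0.82 = $1,167,866.96.
Per share: $1,167,866.96 / 838,000 shares = $1.39.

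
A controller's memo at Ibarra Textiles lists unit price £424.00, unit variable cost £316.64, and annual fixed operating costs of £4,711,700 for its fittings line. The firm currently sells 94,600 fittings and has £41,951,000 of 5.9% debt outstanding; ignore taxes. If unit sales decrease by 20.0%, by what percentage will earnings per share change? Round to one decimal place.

-68.4%

Contribution at this volume is 94,600 × £107.36 = £10,156,256.00.
Subtracting fixed costs: EBIT = £10,156,256.00 − £4,711,700 = £5,444,556.00.
Interest = £2,475,109.00, so EBIT − I = £2,969,447.00.
Degree of combined leverage = contribution ÷ (EBIT − I) = £10,156,256.00 ÷ £2,969,447.00 = 3.4203.
EPS therefore changes by 3.4203 × (-20.0%) = -68.4%.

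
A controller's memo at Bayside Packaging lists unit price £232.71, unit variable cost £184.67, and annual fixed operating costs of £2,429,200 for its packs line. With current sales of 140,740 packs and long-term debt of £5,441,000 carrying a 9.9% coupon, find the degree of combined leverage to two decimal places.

1.78

At 140,740 units, contribution = 140,740 × £48.04 = £6,761,149.60.
Subtracting fixed costs: EBIT = £6,761,149.60 − £2,429,200 = £4,331,949.60. Interest = £538,659.00, so EBIT − I = £3,793,290.60.
Degree of total leverage = total CM / (EBIT − interest) = £6,761,149.60 / £3,793,290.60 = 1.7824.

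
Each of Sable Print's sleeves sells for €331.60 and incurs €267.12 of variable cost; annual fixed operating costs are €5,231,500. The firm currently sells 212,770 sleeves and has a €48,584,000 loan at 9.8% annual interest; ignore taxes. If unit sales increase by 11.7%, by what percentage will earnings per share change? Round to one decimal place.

Contribution at this volume is 212,770 × €64.48 = €13,719,409.60.
Subtracting fixed costs: EBIT = €13,719,409.60 − €5,231,500 = €8,487,909.60.
Interest = €4,761,232.00, so EBIT − I = €3,726,677.60.
DCL = total CM / (EBIT − I) = €13,719,409.60 / €3,726,677.60 = 3.6814.
EPS therefore changes by 3.6814 × (+11.7%) = +43.1%.

+43.1%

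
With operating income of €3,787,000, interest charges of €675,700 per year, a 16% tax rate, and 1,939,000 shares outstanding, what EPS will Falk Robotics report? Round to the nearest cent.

€1.35

Interest = €675,700.00, so EBT = €3,787,000 − €675,700.00 = €3,111,300.00.
Net income = €3,111,300.00 × (1 − 0.16) = €2,613,492.00.
EPS = €2,613,492.00 ÷ 1,939,000 = €1.35.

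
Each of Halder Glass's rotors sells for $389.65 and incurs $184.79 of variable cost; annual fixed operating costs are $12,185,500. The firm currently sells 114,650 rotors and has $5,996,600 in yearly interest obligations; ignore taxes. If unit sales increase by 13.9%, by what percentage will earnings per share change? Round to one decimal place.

Contribution at this volume is 114,650 × $204.86 = $23,487,199.00.
Subtracting fixed costs: EBIT = $23,487,199.00 − $12,185,500 = $11,301,699.00.
After interest of $5,996,600.00, pre-tax earnings = $5,305,099.00.
Degree of combined leverage = contribution ÷ (EBIT − I) = $23,487,199.00 ÷ $5,305,099.00 = 4.4273.
%ΔEPS = DCL × %ΔSales = 4.4273 × +13.9% = +61.5%.

+61.5%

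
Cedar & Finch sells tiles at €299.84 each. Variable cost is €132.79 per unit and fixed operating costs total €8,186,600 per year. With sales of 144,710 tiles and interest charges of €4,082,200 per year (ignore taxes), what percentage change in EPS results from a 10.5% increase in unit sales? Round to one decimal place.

At 144,710 units, contribution = 144,710 × €167.05 = €24,173,805.50.
Subtracting fixed costs: EBIT = €24,173,805.50 − €8,186,600 = €15,987,205.50.
After interest of €4,082,200.00, pre-tax earnings = €11,905,005.50.
Degree of combined leverage = contribution ÷ (EBIT − I) = €24,173,805.50 ÷ €11,905,005.50 = 2.0306.
%ΔEPS = DCL × %ΔSales = 2.0306 × +10.5% = +21.3%.

+21.3%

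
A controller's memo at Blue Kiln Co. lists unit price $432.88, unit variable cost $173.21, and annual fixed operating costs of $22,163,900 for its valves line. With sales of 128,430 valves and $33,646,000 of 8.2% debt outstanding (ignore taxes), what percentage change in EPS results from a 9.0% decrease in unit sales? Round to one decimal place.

Total contribution margin = 128,430 × $259.67 = $33,349,418.10.
Subtracting fixed costs: EBIT = $33,349,418.10 − $22,163,900 = $11,185,518.10.
Interest = $2,758,972.00, so EBIT − I = $8,426,546.10.
DCL = total CM / (EBIT − I) = $33,349,418.10 / $8,426,546.10 = 3.9577.
EPS therefore changes by 3.9577 × (-9.0%) = -35.6%.

-35.6%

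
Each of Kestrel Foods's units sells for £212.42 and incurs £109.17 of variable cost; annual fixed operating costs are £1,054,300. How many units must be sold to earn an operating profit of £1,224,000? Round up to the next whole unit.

Contribution margin per unit = £212.42 − £109.17 = £103.25.
Required volume = (fixed costs + target profit) ÷ CM = (£1,054,300 + £1,224,000) ÷ £103.25 = 22,065.86, so 22,066 units.

22,066 units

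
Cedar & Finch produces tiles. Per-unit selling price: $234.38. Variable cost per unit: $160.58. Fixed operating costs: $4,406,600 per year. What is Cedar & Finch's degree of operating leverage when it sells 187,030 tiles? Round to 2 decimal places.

Total contribution margin = 187,030 × $73.80 = $13,802,814.00.
Operating income = contribution − fixed costs = $13,802,814.00 − $4,406,600 = $9,396,214.00.
Degree of operating leverage = $13,802,814.00 / $9,396,214.00 = 1.4690.

1.47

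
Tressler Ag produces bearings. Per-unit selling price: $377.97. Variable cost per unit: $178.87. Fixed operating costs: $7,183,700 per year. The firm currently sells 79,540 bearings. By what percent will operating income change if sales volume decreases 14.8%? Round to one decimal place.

-27.1%

At 79,540 units, contribution = 79,540 × $199.10 = $15,836,414.00.
EBIT = $15,836,414.00 − $7,183,700 = $8,652,714.00.
Degree of operating leverage = $15,836,414.00 / $8,652,714.00 = 1.8302.
Operating income changes by 1.8302 × -14.8% = -27.1%.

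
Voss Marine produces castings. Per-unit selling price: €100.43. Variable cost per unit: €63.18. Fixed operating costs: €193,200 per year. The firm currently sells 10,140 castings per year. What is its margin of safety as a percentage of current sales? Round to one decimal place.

Contribution margin per unit = €100.43 − €63.18 = €37.25. Break-even units = €193,200 ÷ €37.25 = 5,186.58; break-even revenue = 5,186.58 × €100.43 = €520,887.95.
Current sales = 10,140 × €100.43 = €1,018,360.20.
Margin of safety = (€1,018,360.20 − €520,887.95) ÷ €1,018,360.20 = 48.9%.

48.9%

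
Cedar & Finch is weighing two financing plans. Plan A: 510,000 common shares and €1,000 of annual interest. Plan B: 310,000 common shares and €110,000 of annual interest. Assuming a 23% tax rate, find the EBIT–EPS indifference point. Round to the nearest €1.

€278,950

At indifference, (EBIT − 1,000)(1 − t)/510,000 = (EBIT − 110,000)(1 − t)/310,000.
The (1 − t) factor cancels: (EBIT − 1,000) × 310,000 = (EBIT − 110,000) × 510,000.
EBIT × (510,000 − 310,000) = 110,000 × 510,000 − 1,000 × 310,000 = 55,790,000,000, so EBIT = 55,790,000,000 ÷ 200,000 = 278,950.00.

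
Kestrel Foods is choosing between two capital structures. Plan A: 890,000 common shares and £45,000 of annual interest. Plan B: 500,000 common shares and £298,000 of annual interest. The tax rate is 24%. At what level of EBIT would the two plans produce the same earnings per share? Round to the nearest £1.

At indifference, (EBIT − 45,000)(1 − t)/890,000 = (EBIT − 298,000)(1 − t)/500,000.
Cancelling (1 − t) and cross-multiplying: 500,000·(EBIT − 45,000) = 890,000·(EBIT − 298,000).
Solving, EBIT = (298,000·890,000 − 45,000·500,000) / (890,000 − 500,000) = 242,720,000,000 / 390,000 = 622,358.97.

£622,359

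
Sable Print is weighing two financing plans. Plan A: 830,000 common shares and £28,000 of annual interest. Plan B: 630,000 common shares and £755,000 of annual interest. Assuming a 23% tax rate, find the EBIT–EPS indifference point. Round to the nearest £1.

Set EPS_A = EPS_B: (EBIT − £28,000)(1 − 0.23) ÷ 830,000 = (EBIT − £755,000)(1 − 0.23) ÷ 630,000.
The (1 − t) factor cancels: (EBIT − 28,000) × 630,000 = (EBIT − 755,000) × 830,000.
EBIT × (830,000 − 630,000) = 755,000 × 830,000 − 28,000 × 630,000 = 609,010,000,000, so EBIT = 609,010,000,000 ÷ 200,000 = 3,045,050.00.

£3,045,050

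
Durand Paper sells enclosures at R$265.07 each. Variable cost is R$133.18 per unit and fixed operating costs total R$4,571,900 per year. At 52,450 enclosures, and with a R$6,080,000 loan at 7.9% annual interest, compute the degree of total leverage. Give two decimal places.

3.71

At 52,450 units, contribution = 52,450 × R$131.89 = R$6,917,630.50.
EBIT = R$6,917,630.50 − R$4,571,900 = R$2,345,730.50. Interest = R$480,320.00, so EBIT − I = R$1,865,410.50.
Degree of total leverage = total CM / (EBIT − interest) = R$6,917,630.50 / R$1,865,410.50 = 3.7084.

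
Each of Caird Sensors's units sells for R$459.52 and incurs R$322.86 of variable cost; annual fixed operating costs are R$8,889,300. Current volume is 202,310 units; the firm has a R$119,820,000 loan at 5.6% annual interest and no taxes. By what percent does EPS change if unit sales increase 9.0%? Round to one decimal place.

+20.7%

At 202,310 units, contribution = 202,310 × R$136.66 = R$27,647,684.60.
Operating income = contribution − fixed costs = R$27,647,684.60 − R$8,889,300 = R$18,758,384.60.
After interest of R$6,709,920.00, pre-tax earnings = R$12,048,464.60.
Degree of combined leverage = contribution ÷ (EBIT − I) = R$27,647,684.60 ÷ R$12,048,464.60 = 2.2947.
%ΔEPS = DCL × %ΔSales = 2.2947 × +9.0% = +20.7%.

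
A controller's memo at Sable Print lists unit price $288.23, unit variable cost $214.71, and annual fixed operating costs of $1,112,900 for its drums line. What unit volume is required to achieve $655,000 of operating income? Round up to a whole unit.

Each unit contributes $288.23 − $214.71 = $73.52.
Need Q such that Q × $73.52 − $1,112,900 = $655,000, i.e. Q = $1,767,900 / $73.52 = 24,046.52 → 24,047.

24,047 drums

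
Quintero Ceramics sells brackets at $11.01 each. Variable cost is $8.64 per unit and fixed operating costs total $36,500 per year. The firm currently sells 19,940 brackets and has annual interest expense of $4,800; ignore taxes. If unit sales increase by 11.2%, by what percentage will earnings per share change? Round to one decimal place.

+88.8%

At 19,940 units, contribution = 19,940 × $2.37 = $47,257.80.
Operating income = contribution − fixed costs = $47,257.80 − $36,500 = $10,757.80.
After interest of $4,800.00, pre-tax earnings = $5,957.80.
DCL = total CM / (EBIT − I) = $47,257.80 / $5,957.80 = 7.9321.
%ΔEPS = DCL × %ΔSales = 7.9321 × +11.2% = +88.8%.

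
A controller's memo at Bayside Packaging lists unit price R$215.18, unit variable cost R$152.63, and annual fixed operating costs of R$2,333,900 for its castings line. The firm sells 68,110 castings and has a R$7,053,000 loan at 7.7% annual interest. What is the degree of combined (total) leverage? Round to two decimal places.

At 68,110 units, contribution = 68,110 × R$62.55 = R$4,260,280.50.
EBIT = R$4,260,280.50 − R$2,333,900 = R$1,926,380.50. Interest = R$543,081.00.
DOL = R$4,260,280.50 ÷ R$1,926,380.50 = 2.2115; DFL = R$1,926,380.50 ÷ R$1,383,299.50 = 1.3926.
Combined leverage = 2.2115 × 1.3926 = 3.0797.

3.08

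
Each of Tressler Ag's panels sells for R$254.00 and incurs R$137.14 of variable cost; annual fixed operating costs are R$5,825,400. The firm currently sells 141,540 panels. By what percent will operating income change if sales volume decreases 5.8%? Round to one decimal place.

Total contribution margin = 141,540 × R$116.86 = R$16,540,364.40.
EBIT = R$16,540,364.40 − R$5,825,400 = R$10,714,964.40.
So DOL = total CM / EBIT = R$16,540,364.40 / R$10,714,964.40 = 1.5437.
%ΔEBIT = DOL × %ΔSales = 1.5437 × -5.8% = -9.0%.

-9.0%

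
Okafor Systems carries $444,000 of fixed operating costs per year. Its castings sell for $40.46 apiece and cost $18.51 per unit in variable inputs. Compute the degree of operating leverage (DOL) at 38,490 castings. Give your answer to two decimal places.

2.11

Total contribution margin = 38,490 × $21.95 = $844,855.50.
Operating income = contribution − fixed costs = $844,855.50 − $444,000 = $400,855.50.
Degree of operating leverage = $844,855.50 / $400,855.50 = 2.1076.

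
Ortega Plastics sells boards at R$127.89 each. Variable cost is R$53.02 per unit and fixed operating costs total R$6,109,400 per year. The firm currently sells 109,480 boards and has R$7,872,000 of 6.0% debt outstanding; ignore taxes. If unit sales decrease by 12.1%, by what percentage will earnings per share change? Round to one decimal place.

-61.4%

At 109,480 units, contribution = 109,480 × R$74.87 = R$8,196,767.60.
Operating income = contribution − fixed costs = R$8,196,767.60 − R$6,109,400 = R$2,087,367.60.
After interest of R$472,320.00, pre-tax earnings = R$1,615,047.60.
DCL = total CM / (EBIT − I) = R$8,196,767.60 / R$1,615,047.60 = 5.0752.
EPS therefore changes by 5.0752 × (-12.1%) = -61.4%.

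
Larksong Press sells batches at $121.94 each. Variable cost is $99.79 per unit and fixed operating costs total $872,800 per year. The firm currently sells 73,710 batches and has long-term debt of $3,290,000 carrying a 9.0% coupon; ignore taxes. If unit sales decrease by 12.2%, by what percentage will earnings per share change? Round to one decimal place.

At 73,710 units, contribution = 73,710 × $22.15 = $1,632,676.50.
Operating income = contribution − fixed costs = $1,632,676.50 − $872,800 = $759,876.50.
After interest of $296,100.00, pre-tax earnings = $463,776.50.
Degree of combined leverage = contribution ÷ (EBIT − I) = $1,632,676.50 ÷ $463,776.50 = 3.5204.
%ΔEPS = DCL × %ΔSales = 3.5204 × -12.2% = -42.9%.

-42.9%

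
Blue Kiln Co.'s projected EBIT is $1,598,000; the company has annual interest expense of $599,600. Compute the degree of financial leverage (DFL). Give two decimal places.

1.60

Annual interest charges come to $599,600.00.
DFL = EBIT ÷ (EBIT − I) = $1,598,000 ÷ ($1,598,000 − $599,600.00) = $1,598,000 ÷ $998,400.00 = 1.6006.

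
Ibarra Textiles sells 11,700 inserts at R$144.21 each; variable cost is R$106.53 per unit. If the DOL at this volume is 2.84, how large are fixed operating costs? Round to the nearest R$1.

Total contribution margin = 11,700 × R$37.68 = R$440,856.00.
DOL = contribution / EBIT, so EBIT = R$440,856.00 / 2.84 = R$155,230.99.
And FC = contribution − EBIT = R$440,856.00 − R$155,230.99 = R$285,625.

R$285,625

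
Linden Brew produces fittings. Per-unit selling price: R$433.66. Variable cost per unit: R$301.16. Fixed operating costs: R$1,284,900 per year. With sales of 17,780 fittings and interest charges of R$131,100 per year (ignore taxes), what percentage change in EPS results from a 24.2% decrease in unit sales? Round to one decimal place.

Contribution at this volume is 17,780 × R$132.50 = R$2,355,850.00.
EBIT = R$2,355,850.00 − R$1,284,900 = R$1,070,950.00.
Interest = R$131,100.00, so EBIT − I = R$939,850.00.
DCL = total CM / (EBIT − I) = R$2,355,850.00 / R$939,850.00 = 2.5066.
EPS therefore changes by 2.5066 × (-24.2%) = -60.7%.

-60.7%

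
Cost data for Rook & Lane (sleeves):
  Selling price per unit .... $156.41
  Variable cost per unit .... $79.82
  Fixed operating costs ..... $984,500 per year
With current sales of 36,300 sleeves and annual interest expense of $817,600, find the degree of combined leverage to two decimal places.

Contribution at this volume is 36,300 × $76.59 = $2,780,217.00.
Subtracting fixed costs: EBIT = $2,780,217.00 − $984,500 = $1,795,717.00. Interest = $817,600.00.
DOL = $2,780,217.00 ÷ $1,795,717.00 = 1.5482; DFL = $1,795,717.00 ÷ $978,117.00 = 1.8359.
DCL = DOL × DFL = 1.5482 × 1.8359 = 2.8423.

2.84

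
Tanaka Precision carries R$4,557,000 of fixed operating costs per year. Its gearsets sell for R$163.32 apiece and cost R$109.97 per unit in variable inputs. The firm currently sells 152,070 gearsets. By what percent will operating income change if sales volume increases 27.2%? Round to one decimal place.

Total contribution margin = 152,070 × R$53.35 = R$8,112,934.50.
Operating income = contribution − fixed costs = R$8,112,934.50 − R$4,557,000 = R$3,555,934.50.
Degree of operating leverage = R$8,112,934.50 / R$3,555,934.50 = 2.2815.
Operating income changes by 2.2815 × +27.2% = +62.1%.

+62.1%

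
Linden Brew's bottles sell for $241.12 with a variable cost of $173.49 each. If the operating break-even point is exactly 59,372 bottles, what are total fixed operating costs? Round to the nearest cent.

Contribution margin per unit = $241.12 − $173.49 = $67.63.
Fixed costs = break-even units × CM = 59,372 × $67.63 = $4,015,328.36.

$4,015,328.36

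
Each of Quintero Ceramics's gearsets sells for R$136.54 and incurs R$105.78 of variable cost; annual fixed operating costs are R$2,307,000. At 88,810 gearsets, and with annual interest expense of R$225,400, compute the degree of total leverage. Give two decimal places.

13.70

Total contribution margin = 88,810 × R$30.76 = R$2,731,795.60.
EBIT = R$2,731,795.60 − R$2,307,000 = R$424,795.60. Interest = R$225,400.00, so EBIT − I = R$199,395.60.
Degree of total leverage = total CM / (EBIT − interest) = R$2,731,795.60 / R$199,395.60 = 13.7004.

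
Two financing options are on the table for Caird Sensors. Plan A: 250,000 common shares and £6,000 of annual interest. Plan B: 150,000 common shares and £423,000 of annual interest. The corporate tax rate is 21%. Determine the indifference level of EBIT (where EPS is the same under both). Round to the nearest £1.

£1,048,500

At indifference, (EBIT − 6,000)(1 − t)/250,000 = (EBIT − 423,000)(1 − t)/150,000.
Cancelling (1 − t) and cross-multiplying: 150,000·(EBIT − 6,000) = 250,000·(EBIT − 423,000).
EBIT × (250,000 − 150,000) = 423,000 × 250,000 − 6,000 × 150,000 = 104,850,000,000, so EBIT = 104,850,000,000 ÷ 100,000 = 1,048,500.00.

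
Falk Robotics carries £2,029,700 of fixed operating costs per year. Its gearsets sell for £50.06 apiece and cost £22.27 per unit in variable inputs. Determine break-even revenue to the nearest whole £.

£3,656,235

Contribution margin per unit = £50.06 − £22.27 = £27.79, a CM ratio of £27.79 ÷ £50.06 = 0.5551.
Break-even revenue = fixed costs × price ÷ CM = £2,029,700 × £50.06 ÷ £27.79 = £3,656,235.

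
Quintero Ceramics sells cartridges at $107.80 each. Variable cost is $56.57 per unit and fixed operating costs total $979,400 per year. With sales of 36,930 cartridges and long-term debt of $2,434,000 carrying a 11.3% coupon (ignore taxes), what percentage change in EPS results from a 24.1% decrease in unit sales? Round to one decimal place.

-71.5%

Contribution at this volume is 36,930 × $51.23 = $1,891,923.90.
Subtracting fixed costs: EBIT = $1,891,923.90 − $979,400 = $912,523.90.
Interest = $275,042.00, so EBIT − I = $637,481.90.
DCL = total CM / (EBIT − I) = $1,891,923.90 / $637,481.90 = 2.9678.
%ΔEPS = DCL × %ΔSales = 2.9678 × -24.1% = -71.5%.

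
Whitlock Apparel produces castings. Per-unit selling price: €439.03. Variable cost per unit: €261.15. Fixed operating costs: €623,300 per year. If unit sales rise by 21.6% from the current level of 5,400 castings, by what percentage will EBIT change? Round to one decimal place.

+61.5%

Contribution at this volume is 5,400 × €177.88 = €960,552.00.
Subtracting fixed costs: EBIT = €960,552.00 − €623,300 = €337,252.00.
Degree of operating leverage = €960,552.00 / €337,252.00 = 2.8482.
%ΔEBIT = DOL × %ΔSales = 2.8482 × +21.6% = +61.5%.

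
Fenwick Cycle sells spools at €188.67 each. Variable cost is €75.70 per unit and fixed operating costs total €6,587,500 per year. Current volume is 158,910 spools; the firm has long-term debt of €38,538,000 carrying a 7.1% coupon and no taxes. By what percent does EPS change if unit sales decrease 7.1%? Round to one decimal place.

-14.8%

Total contribution margin = 158,910 × €112.97 = €17,952,062.70.
EBIT = €17,952,062.70 − €6,587,500 = €11,364,562.70.
After interest of €2,736,198.00, pre-tax earnings = €8,628,364.70.
DCL = total CM / (EBIT − I) = €17,952,062.70 / €8,628,364.70 = 2.0806.
%ΔEPS = DCL × %ΔSales = 2.0806 × -7.1% = -14.8%.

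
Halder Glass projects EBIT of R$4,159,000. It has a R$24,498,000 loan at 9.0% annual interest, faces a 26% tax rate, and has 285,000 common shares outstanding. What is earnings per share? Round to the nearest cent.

R$5.07

Pre-tax income = R$4,159,000 − R$2,204,820.00 = R$1,954,180.00.
After tax at 26%: net income = R$1,954,180.00 × 0.74 = R$1,446,093.20.
Per share: R$1,446,093.20 / 285,000 shares = R$5.07.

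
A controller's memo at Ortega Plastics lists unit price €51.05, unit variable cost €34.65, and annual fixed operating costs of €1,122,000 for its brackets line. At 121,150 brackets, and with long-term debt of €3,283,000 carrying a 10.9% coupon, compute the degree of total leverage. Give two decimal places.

3.92

At 121,150 units, contribution = 121,150 × €16.40 = €1,986,860.00.
Operating income = contribution − fixed costs = €1,986,860.00 − €1,122,000 = €864,860.00. Interest = €357,847.00.
DOL = €1,986,860.00 ÷ €864,860.00 = 2.2973; DFL = €864,860.00 ÷ €507,013.00 = 1.7058.
DCL = DOL × DFL = 2.2973 × 1.7058 = 3.9187.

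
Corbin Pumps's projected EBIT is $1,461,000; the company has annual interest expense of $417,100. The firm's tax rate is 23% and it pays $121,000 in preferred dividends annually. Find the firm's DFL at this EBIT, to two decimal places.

1.65

Annual interest charges come to $417,100.00.
Pre-tax preferred-dividend burden = $121,000 ÷ (1 − 0.23) = $157,142.86.
DFL = EBIT ÷ [EBIT − I − D_p/(1−t)] = $1,461,000 ÷ [$1,461,000 − $417,100.00 − $157,142.86] = $1,461,000 ÷ $886,757.14 = 1.6476.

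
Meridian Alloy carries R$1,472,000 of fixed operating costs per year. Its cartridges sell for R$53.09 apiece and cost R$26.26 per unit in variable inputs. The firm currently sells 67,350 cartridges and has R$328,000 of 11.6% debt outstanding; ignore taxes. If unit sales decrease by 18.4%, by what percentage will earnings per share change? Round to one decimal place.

-112.0%

At 67,350 units, contribution = 67,350 × R$26.83 = R$1,807,000.50.
Subtracting fixed costs: EBIT = R$1,807,000.50 − R$1,472,000 = R$335,000.50.
Interest = R$38,048.00, so EBIT − I = R$296,952.50.
DCL = total CM / (EBIT − I) = R$1,807,000.50 / R$296,952.50 = 6.0851.
EPS therefore changes by 6.0851 × (-18.4%) = -112.0%.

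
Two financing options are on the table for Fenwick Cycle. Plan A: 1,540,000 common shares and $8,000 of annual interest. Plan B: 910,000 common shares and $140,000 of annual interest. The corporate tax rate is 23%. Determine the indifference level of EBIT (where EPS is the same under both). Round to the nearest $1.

Set EPS_A = EPS_B: (EBIT − $8,000)(1 − 0.23) ÷ 1,540,000 = (EBIT − $140,000)(1 − 0.23) ÷ 910,000.
Cancelling (1 − t) and cross-multiplying: 910,000·(EBIT − 8,000) = 1,540,000·(EBIT − 140,000).
Solving, EBIT = (140,000·1,540,000 − 8,000·910,000) / (1,540,000 − 910,000) = 208,320,000,000 / 630,000 = 330,666.67.

$330,667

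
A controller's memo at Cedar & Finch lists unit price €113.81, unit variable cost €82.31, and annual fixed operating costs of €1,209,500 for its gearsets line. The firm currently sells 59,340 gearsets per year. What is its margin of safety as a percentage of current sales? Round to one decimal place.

Contribution margin per unit = €113.81 − €82.31 = €31.50. Break-even units = €1,209,500 ÷ €31.50 = 38,396.83; break-even revenue = 38,396.83 × €113.81 = €4,369,942.70.
Actual sales revenue = 59,340 × €113.81 = €6,753,485.40.
Margin of safety = (€6,753,485.40 − €4,369,942.70) ÷ €6,753,485.40 = 35.3%.

35.3%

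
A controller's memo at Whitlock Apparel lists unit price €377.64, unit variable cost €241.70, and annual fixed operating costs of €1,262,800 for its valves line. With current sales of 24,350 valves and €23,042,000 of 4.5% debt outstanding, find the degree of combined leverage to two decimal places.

3.28

At 24,350 units, contribution = 24,350 × €135.94 = €3,310,139.00.
Operating income = contribution − fixed costs = €3,310,139.00 − €1,262,800 = €2,047,339.00. Interest = €1,036,890.00.
DOL = €3,310,139.00 ÷ €2,047,339.00 = 1.6168; DFL = €2,047,339.00 ÷ €1,010,449.00 = 2.0262.
DCL = DOL × DFL = 1.6168 × 2.0262 = 3.2760.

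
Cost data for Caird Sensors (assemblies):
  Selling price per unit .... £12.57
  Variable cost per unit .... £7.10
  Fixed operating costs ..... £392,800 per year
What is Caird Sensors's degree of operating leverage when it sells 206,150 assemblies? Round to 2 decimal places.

Total contribution margin = 206,150 × £5.47 = £1,127,640.50.
EBIT = £1,127,640.50 − £392,800 = £734,840.50.
So DOL = total CM / EBIT = £1,127,640.50 / £734,840.50 = 1.5345.

1.53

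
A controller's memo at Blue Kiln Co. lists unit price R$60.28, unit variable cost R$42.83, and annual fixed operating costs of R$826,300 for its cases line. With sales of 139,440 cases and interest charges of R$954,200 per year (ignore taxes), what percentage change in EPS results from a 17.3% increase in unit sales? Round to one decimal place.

+64.5%

Total contribution margin = 139,440 × R$17.45 = R$2,433,228.00.
EBIT = R$2,433,228.00 − R$826,300 = R$1,606,928.00.
Interest = R$954,200.00, so EBIT − I = R$652,728.00.
Degree of combined leverage = contribution ÷ (EBIT − I) = R$2,433,228.00 ÷ R$652,728.00 = 3.7278.
EPS therefore changes by 3.7278 × (+17.3%) = +64.5%.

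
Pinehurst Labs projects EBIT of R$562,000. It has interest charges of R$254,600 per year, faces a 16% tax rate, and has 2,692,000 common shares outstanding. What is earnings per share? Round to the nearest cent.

R$0.10

Interest = R$254,600.00, so EBT = R$562,000 − R$254,600.00 = R$307,400.00.
Net income = R$307,400.00 × (1 − 0.16) = R$258,216.00.
EPS = R$258,216.00 ÷ 2,692,000 = R$0.10.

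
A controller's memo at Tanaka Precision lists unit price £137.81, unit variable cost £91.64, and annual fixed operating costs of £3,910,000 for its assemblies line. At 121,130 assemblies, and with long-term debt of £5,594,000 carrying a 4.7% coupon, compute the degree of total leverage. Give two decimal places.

3.94

At 121,130 units, contribution = 121,130 × £46.17 = £5,592,572.10.
EBIT = £5,592,572.10 − £3,910,000 = £1,682,572.10. Interest = £262,918.00.
DOL = £5,592,572.10 ÷ £1,682,572.10 = 3.3238; DFL = £1,682,572.10 ÷ £1,419,654.10 = 1.1852.
DCL = DOL × DFL = 3.3238 × 1.1852 = 3.9394.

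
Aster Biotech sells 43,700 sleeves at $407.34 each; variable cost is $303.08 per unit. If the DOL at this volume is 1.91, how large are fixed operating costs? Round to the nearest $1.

At 43,700 units, contribution = 43,700 × $104.26 = $4,556,162.00.
Since DOL = CM ÷ EBIT, EBIT = $4,556,162.00 ÷ 1.91 = $2,385,425.13.
And FC = contribution − EBIT = $4,556,162.00 − $2,385,425.13 = $2,170,737.

$2,170,737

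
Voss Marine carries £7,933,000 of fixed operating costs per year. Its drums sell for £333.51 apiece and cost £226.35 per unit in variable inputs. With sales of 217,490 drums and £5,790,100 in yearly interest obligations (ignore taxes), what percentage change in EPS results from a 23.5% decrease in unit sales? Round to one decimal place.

-57.2%

Contribution at this volume is 217,490 × £107.16 = £23,306,228.40.
EBIT = £23,306,228.40 − £7,933,000 = £15,373,228.40.
Interest = £5,790,100.00, so EBIT − I = £9,583,128.40.
Degree of combined leverage = contribution ÷ (EBIT − I) = £23,306,228.40 ÷ £9,583,128.40 = 2.4320.
%ΔEPS = DCL × %ΔSales = 2.4320 × -23.5% = -57.2%.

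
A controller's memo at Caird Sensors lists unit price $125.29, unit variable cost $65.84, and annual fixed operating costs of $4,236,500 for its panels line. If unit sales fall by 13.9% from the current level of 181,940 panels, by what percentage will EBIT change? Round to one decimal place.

-22.8%

Contribution at this volume is 181,940 × $59.45 = $10,816,333.00.
EBIT = $10,816,333.00 − $4,236,500 = $6,579,833.00.
DOL = contribution ÷ EBIT = $10,816,333.00 ÷ $6,579,833.00 = 1.6439.
So EBIT moves 1.6439 × (-13.9%) = -22.8%.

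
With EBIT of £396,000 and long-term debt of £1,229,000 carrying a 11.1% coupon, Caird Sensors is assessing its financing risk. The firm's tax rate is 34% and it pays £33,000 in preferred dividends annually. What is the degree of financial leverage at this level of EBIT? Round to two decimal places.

Interest = £136,419.00.
Pre-tax preferred-dividend burden = £33,000 ÷ (1 − 0.34) = £50,000.00.
DFL = EBIT ÷ [EBIT − I − D_p/(1−t)] = £396,000 ÷ [£396,000 − £136,419.00 − £50,000.00] = £396,000 ÷ £209,581.00 = 1.8895.

1.89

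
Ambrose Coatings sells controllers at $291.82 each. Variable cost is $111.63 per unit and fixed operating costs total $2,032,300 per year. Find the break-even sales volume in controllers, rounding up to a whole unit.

Unit CM = price − variable cost = $291.82 − $111.63 = $180.19.
Break-even Q = $2,032,300 / $180.19 = 11,278.65 → 11,279 controllers.

11,279 controllers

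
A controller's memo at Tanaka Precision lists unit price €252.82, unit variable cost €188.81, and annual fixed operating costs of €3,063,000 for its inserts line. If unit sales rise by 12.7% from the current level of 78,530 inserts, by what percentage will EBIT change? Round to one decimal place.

+32.5%

At 78,530 units, contribution = 78,530 × €64.01 = €5,026,705.30.
Subtracting fixed costs: EBIT = €5,026,705.30 − €3,063,000 = €1,963,705.30.
Degree of operating leverage = €5,026,705.30 / €1,963,705.30 = 2.5598.
So EBIT moves 2.5598 × (+12.7%) = +32.5%.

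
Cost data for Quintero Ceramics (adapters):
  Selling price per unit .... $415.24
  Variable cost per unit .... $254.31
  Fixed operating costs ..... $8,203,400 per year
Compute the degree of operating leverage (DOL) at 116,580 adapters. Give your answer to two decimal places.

1.78

At 116,580 units, contribution = 116,580 × $160.93 = $18,761,219.40.
Subtracting fixed costs: EBIT = $18,761,219.40 − $8,203,400 = $10,557,819.40.
So DOL = total CM / EBIT = $18,761,219.40 / $10,557,819.40 = 1.7770.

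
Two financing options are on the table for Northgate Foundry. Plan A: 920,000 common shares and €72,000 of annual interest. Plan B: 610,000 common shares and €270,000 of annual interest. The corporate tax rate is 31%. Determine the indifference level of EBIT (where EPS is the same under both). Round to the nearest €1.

Set EPS_A = EPS_B: (EBIT − €72,000)(1 − 0.31) ÷ 920,000 = (EBIT − €270,000)(1 − 0.31) ÷ 610,000.
Cancelling (1 − t) and cross-multiplying: 610,000·(EBIT − 72,000) = 920,000·(EBIT − 270,000).
Solving, EBIT = (270,000·920,000 − 72,000·610,000) / (920,000 − 610,000) = 204,480,000,000 / 310,000 = 659,612.90.

€659,613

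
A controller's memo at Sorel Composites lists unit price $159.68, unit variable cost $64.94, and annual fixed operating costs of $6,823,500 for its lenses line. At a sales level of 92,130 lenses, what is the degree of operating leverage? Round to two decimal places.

Contribution at this volume is 92,130 × $94.74 = $8,728,396.20.
Subtracting fixed costs: EBIT = $8,728,396.20 − $6,823,500 = $1,904,896.20.
Degree of operating leverage = $8,728,396.20 / $1,904,896.20 = 4.5821.

4.58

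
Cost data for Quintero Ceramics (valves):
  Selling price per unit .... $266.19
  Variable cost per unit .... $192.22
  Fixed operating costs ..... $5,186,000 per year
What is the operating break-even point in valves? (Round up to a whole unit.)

70,110 valves

Unit CM = price − variable cost = $266.19 − $192.22 = $73.97.
Break-even Q = $5,186,000 / $73.97 = 70,109.50 → 70,110 valves.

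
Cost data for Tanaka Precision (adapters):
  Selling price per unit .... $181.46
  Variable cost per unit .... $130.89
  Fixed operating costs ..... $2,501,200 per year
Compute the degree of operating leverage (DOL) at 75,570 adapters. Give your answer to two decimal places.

At 75,570 units, contribution = 75,570 × $50.57 = $3,821,574.90.
EBIT = $3,821,574.90 − $2,501,200 = $1,320,374.90.
So DOL = total CM / EBIT = $3,821,574.90 / $1,320,374.90 = 2.8943.

2.89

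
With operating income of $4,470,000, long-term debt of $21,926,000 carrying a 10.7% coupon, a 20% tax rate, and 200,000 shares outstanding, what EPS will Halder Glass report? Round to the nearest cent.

Interest = $2,346,082.00, so EBT = $4,470,000 − $2,346,082.00 = $2,123,918.00.
Net income = $2,123,918.00 × (1 − 0.20) = $1,699,134.40.
EPS = $1,699,134.40 ÷ 200,000 = $8.50.

$8.50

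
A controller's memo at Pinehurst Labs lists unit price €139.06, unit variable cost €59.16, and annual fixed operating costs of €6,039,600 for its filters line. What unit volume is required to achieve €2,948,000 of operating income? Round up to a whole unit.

Contribution margin per unit = €139.06 − €59.16 = €79.90.
Need Q such that Q × €79.90 − €6,039,600 = €2,948,000, i.e. Q = €8,987,600 / €79.90 = 112,485.61 → 112,486.

112,486 filters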